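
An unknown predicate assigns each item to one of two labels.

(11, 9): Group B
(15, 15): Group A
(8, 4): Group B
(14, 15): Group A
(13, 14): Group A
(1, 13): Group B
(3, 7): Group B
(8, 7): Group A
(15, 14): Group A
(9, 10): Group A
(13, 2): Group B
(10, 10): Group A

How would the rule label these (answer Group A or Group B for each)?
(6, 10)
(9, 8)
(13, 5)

Group B, Group A, Group B

A rule that fits every label: |first − second| ≤ 1 — true of each 'Group A' example, false of each 'Group B' one.
(6, 10): Group B (|6−10| = 4). (9, 8): Group A (|9−8| = 1). (13, 5): Group B (|13−5| = 8).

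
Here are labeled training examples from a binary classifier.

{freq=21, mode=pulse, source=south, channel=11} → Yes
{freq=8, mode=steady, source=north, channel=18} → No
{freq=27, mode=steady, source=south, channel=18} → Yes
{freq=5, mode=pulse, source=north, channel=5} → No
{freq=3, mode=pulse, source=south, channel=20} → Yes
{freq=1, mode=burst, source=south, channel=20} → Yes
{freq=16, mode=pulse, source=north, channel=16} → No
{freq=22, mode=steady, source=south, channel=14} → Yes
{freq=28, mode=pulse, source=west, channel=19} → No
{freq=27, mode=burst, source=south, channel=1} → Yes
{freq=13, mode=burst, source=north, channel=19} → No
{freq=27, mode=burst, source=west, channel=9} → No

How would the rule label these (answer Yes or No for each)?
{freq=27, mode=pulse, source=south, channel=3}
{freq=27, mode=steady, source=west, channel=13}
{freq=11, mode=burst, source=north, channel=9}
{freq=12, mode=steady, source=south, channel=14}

The simplest hypothesis consistent with all the labels is: source is south.
Yes: {freq=27, mode=pulse, source=south, channel=3}, since source is south. No: {freq=27, mode=steady, source=west, channel=13}, since source is west. No: {freq=11, mode=burst, source=north, channel=9}, since source is north. Yes: {freq=12, mode=steady, source=south, channel=14}, since source is south.

Yes, No, No, Yes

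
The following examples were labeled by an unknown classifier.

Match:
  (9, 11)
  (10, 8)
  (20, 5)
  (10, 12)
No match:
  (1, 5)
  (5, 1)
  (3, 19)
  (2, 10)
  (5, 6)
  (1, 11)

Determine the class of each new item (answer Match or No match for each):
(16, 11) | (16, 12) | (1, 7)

Match, Match, No match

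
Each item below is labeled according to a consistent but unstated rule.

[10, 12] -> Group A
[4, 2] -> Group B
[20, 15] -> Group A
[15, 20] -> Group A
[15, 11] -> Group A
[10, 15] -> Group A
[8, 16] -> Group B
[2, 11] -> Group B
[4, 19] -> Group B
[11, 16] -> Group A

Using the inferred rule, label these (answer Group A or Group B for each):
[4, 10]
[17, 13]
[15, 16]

Group B, Group A, Group A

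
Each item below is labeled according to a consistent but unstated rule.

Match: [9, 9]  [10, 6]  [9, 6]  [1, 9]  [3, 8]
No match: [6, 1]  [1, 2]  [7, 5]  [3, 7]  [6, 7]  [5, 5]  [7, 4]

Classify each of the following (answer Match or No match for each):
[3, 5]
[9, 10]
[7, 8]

No match, Match, Match

Every 'Match' example satisfies: max ≥ 8. None of the 'No match' examples do.
[3, 5] → max 5 → No match. [9, 10] → max 10 → Match. [7, 8] → max 8 → Match.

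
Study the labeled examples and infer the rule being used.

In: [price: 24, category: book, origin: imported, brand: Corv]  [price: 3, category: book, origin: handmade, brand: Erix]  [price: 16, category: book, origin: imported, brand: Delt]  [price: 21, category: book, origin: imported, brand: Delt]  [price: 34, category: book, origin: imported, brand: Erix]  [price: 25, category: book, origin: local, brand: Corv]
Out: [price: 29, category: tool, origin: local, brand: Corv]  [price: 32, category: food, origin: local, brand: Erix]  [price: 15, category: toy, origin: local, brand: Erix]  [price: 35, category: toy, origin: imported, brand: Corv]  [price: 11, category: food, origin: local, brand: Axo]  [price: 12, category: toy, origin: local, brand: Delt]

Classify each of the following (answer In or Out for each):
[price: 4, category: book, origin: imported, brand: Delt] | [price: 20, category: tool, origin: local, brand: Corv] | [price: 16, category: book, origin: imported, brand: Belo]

'In' ⟺ category is book.
[price: 4, category: book, origin: imported, brand: Delt] — category is book, hence In. [price: 20, category: tool, origin: local, brand: Corv] — category is tool, hence Out. [price: 16, category: book, origin: imported, brand: Belo] — category is book, hence In.

In, Out, In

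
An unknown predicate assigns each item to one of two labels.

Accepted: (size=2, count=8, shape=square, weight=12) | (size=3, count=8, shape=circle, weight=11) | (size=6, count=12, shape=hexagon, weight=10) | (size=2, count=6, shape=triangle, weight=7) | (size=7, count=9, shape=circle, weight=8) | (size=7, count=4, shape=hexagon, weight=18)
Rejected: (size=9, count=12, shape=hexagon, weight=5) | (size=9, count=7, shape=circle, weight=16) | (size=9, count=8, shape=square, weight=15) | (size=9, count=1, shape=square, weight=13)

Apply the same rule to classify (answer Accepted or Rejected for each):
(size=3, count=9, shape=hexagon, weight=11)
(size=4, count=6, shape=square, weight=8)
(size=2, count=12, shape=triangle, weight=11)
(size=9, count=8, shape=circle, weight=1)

Accepted, Accepted, Accepted, Rejected

The distinguishing property — size ≤ 7 — holds for all the 'Accepted' cases and none of the 'Rejected' cases.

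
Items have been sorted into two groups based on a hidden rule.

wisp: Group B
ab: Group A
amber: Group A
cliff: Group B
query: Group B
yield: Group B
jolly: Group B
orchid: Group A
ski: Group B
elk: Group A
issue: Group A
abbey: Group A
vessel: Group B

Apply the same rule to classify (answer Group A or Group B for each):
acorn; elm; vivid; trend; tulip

Group A, Group A, Group B, Group B, Group B

One predicate separates the groups cleanly: starts with a vowel.
acorn: starts with 'a', qualifies → Group A.
elm: starts with 'e', qualifies → Group A.
vivid: starts with 'v', does not pass → Group B.
trend: starts with 't', does not pass → Group B.
tulip: starts with 't', does not pass → Group B.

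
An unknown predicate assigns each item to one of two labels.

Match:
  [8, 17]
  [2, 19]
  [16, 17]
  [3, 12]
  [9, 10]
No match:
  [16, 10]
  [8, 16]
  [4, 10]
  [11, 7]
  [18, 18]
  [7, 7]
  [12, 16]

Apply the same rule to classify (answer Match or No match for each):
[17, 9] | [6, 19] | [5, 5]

The simplest hypothesis consistent with all the labels is: sum is odd.
[17, 9] → 17+9 = 26 → No match. [6, 19] → 6+19 = 25 → Match. [5, 5] → 5+5 = 10 → No match.

No match, Match, No match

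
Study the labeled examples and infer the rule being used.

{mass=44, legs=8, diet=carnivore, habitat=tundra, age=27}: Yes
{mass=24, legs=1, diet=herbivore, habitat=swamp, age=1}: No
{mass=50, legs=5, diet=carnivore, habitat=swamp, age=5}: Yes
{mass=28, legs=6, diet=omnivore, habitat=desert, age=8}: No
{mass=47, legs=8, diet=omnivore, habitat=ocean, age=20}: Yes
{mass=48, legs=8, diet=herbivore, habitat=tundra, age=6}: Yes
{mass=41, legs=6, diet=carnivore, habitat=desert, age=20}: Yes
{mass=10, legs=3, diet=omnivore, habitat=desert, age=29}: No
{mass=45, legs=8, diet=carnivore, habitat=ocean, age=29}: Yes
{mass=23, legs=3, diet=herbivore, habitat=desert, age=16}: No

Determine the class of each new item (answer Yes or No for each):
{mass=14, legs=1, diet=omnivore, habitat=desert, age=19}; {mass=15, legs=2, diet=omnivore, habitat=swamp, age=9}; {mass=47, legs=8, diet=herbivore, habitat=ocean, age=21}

No, No, Yes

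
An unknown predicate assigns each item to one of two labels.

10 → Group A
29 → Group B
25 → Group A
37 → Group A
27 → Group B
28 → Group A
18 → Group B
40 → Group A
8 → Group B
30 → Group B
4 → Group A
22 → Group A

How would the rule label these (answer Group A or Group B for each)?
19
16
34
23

Group A, Group A, Group A, Group B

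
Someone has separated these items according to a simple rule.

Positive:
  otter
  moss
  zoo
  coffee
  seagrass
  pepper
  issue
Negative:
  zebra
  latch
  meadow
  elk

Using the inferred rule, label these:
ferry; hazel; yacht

Positive, Negative, Negative

Every 'Positive' example satisfies: has a double letter. None of the 'Negative' examples do.
ferry: Positive ('rr' doubled). hazel: Negative (no doubled letter). yacht: Negative (no doubled letter).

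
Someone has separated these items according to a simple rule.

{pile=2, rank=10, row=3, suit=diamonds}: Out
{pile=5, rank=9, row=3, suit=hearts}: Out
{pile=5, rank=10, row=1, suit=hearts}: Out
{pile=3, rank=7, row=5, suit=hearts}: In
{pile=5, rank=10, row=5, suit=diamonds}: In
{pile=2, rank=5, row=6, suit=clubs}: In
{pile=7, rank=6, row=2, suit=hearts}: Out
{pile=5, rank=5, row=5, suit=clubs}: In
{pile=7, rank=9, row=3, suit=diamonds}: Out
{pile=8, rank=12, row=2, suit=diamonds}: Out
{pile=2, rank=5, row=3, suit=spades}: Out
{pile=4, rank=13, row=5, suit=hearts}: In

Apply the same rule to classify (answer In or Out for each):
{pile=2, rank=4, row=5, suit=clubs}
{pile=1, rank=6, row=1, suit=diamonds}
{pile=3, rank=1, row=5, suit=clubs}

In, Out, In

Rule: row ≥ 5. This holds for each 'In' example and fails for each 'Out' one.
{pile=2, rank=4, row=5, suit=clubs}: row = 5, matches → In. {pile=1, rank=6, row=1, suit=diamonds}: row = 1, lacks this property → Out. {pile=3, rank=1, row=5, suit=clubs}: row = 5, matches → In.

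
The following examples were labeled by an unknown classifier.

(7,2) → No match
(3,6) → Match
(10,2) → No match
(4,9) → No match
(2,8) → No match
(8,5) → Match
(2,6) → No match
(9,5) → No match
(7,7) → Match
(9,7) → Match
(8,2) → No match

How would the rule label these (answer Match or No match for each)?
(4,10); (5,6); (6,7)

No match, Match, Match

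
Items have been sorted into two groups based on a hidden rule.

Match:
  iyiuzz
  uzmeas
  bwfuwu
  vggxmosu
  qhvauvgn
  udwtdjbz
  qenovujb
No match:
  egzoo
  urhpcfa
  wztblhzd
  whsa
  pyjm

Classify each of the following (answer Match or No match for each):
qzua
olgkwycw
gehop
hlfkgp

Match, No match, No match, No match

The common property of the 'Match' items is: even length AND contains 'u'. No 'No match' item has it.
qzua: length 4, has 'u', fits → Match. olgkwycw: length 8, no 'u', fails this test → No match. gehop: length 5, no 'u', fails this test → No match. hlfkgp: length 6, no 'u', fails this test → No match.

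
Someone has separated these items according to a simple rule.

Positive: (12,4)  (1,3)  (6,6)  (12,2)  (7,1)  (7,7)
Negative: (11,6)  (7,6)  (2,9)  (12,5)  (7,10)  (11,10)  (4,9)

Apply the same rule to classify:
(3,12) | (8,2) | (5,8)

Looking at the examples, the only property every 'Positive' case has and every 'Negative' case lacks is: sum is even.
(3,12) → 3+12 = 15 → Negative.
(8,2) → 8+2 = 10 → Positive.
(5,8) → 5+8 = 13 → Negative.

Negative, Positive, Negative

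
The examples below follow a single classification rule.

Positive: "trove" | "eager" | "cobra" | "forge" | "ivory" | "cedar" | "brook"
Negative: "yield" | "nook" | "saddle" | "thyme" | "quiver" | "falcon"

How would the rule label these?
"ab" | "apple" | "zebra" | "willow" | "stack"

Negative, Negative, Positive, Negative, Negative

The pattern is that an item is 'Positive' exactly when: odd length AND contains 'r'.
"ab": length 2, no 'r' — doesn't match, so Negative.
"apple": length 5, no 'r' — doesn't match, so Negative.
"zebra": length 5, has 'r' — satisfies this, so Positive.
"willow": length 6, no 'r' — doesn't match, so Negative.
"stack": length 5, no 'r' — doesn't match, so Negative.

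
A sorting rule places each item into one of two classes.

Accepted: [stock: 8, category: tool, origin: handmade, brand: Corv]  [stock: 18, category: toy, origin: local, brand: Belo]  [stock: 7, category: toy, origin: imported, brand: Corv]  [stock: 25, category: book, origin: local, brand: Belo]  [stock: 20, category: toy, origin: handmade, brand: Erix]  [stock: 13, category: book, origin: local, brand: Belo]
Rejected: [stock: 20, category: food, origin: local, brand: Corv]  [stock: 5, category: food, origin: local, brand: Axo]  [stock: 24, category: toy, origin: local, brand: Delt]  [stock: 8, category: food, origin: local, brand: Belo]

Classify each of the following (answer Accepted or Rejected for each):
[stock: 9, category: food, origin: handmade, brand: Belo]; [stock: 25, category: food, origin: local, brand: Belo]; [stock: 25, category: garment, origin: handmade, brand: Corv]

All 'Accepted' examples share one property — category is not food AND stock ≠ 24 — and every 'Rejected' example lacks it.
[stock: 9, category: food, origin: handmade, brand: Belo]: category is food, stock = 9, doesn't qualify → Rejected. [stock: 25, category: food, origin: local, brand: Belo]: category is food, stock = 25, doesn't qualify → Rejected. [stock: 25, category: garment, origin: handmade, brand: Corv]: category is garment, stock = 25, qualifies → Accepted.

Rejected, Rejected, Accepted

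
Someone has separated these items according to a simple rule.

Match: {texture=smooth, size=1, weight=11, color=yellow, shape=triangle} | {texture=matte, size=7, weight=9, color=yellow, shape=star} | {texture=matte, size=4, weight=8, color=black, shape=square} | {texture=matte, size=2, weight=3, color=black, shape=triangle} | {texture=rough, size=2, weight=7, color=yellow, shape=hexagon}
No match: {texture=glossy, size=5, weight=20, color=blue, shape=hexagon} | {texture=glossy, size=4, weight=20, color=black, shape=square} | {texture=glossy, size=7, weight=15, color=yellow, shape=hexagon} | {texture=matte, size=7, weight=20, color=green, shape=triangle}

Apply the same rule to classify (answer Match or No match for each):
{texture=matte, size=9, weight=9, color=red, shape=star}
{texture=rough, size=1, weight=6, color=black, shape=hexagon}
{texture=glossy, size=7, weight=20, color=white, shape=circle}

Match, Match, No match

One predicate separates the groups cleanly: weight ≤ 11.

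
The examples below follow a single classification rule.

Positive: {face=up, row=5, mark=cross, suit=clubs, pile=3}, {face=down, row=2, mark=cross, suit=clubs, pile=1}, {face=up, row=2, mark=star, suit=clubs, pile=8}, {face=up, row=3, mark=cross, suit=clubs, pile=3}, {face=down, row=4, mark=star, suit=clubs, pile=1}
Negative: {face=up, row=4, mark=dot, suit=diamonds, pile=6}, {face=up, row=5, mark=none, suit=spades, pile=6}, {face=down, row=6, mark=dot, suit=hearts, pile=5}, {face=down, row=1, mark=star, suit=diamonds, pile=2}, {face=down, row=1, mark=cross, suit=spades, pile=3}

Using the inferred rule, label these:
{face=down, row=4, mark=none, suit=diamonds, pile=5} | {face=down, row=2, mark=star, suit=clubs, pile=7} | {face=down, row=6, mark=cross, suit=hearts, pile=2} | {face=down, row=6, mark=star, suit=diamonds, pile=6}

Every 'Positive' example satisfies: suit is clubs. None of the 'Negative' examples do.
{face=down, row=4, mark=none, suit=diamonds, pile=5} → suit is diamonds → Negative.
{face=down, row=2, mark=star, suit=clubs, pile=7} → suit is clubs → Positive.
{face=down, row=6, mark=cross, suit=hearts, pile=2} → suit is hearts → Negative.
{face=down, row=6, mark=star, suit=diamonds, pile=6} → suit is diamonds → Negative.

Negative, Positive, Negative, Negative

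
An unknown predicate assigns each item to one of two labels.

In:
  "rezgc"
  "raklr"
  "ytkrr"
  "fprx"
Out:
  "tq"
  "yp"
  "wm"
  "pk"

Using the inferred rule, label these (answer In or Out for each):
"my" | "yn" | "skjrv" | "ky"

Every 'In' example satisfies: contains 'r'. None of the 'Out' examples do.
"my" → no 'r' → Out.
"yn" → no 'r' → Out.
"skjrv" → has 'r' → In.
"ky" → no 'r' → Out.

Out, Out, In, Out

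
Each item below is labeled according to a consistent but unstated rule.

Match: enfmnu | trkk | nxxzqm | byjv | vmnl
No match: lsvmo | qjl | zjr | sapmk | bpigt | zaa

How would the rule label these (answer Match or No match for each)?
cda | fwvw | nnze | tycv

Every 'Match' example satisfies: even length. None of the 'No match' examples do.

No match, Match, Match, Match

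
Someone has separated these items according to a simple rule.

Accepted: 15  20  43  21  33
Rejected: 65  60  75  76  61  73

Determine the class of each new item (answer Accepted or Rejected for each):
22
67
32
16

All 'Accepted' examples share one property — at most 43 — and every 'Rejected' example lacks it.
22 → 22 ≤ 43 → Accepted.
67 → 67 > 43 → Rejected.
32 → 32 ≤ 43 → Accepted.
16 → 16 ≤ 43 → Accepted.

Accepted, Rejected, Accepted, Accepted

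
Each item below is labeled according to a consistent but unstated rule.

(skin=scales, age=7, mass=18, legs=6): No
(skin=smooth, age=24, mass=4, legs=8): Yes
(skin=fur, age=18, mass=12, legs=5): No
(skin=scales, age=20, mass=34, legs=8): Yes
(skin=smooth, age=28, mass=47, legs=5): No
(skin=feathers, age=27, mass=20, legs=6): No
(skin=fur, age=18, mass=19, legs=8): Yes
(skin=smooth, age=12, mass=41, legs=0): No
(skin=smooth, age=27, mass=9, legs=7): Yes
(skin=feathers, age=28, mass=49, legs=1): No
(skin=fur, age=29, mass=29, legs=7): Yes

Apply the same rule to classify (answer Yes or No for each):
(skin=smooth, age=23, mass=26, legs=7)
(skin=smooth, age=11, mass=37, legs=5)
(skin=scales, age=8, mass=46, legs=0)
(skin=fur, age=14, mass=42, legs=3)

The distinguishing property — legs ≥ 7 — holds for all the 'Yes' cases and none of the 'No' cases.
(skin=smooth, age=23, mass=26, legs=7): legs = 7 — has this property, so Yes. (skin=smooth, age=11, mass=37, legs=5): legs = 5 — fails the rule, so No. (skin=scales, age=8, mass=46, legs=0): legs = 0 — fails the rule, so No. (skin=fur, age=14, mass=42, legs=3): legs = 3 — fails the rule, so No.

Yes, No, No, No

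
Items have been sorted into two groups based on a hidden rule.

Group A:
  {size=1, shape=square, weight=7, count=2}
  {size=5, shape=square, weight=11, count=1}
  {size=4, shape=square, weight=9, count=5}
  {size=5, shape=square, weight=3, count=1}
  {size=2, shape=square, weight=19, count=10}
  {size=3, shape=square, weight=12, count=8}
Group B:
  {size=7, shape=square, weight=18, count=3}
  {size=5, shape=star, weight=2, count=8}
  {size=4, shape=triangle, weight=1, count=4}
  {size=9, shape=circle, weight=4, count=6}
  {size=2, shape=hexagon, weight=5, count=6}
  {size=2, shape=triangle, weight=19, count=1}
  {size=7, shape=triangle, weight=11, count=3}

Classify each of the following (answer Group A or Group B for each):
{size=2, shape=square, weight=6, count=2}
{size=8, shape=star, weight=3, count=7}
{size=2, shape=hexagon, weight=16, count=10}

One predicate separates the groups cleanly: shape is square AND size ≤ 5.
{size=2, shape=square, weight=6, count=2} → shape is square, size = 2 → Group A. {size=8, shape=star, weight=3, count=7} → shape is star, size = 8 → Group B. {size=2, shape=hexagon, weight=16, count=10} → shape is hexagon, size = 2 → Group B.

Group A, Group B, Group B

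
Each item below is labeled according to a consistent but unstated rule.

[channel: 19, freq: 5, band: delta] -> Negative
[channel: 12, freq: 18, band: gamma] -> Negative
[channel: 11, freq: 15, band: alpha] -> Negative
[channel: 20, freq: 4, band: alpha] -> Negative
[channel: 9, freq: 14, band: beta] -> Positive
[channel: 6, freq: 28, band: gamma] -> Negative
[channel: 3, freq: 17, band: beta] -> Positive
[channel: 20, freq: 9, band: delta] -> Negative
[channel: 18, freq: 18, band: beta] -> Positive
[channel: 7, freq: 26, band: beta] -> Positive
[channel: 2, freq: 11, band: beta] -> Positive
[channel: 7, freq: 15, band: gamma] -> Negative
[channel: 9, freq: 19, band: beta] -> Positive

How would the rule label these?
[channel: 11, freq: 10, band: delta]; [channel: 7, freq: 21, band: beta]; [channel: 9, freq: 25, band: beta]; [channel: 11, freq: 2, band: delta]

The simplest hypothesis consistent with all the labels is: band is beta.

Negative, Positive, Positive, Negative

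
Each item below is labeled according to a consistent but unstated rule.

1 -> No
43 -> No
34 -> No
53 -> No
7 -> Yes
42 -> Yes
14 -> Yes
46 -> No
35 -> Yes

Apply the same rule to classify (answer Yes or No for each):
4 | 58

The rule appears to be: multiple of 7.
4 → 4 = 7·0 + 4 → No. 58 → 58 = 7·8 + 2 → No.

No, No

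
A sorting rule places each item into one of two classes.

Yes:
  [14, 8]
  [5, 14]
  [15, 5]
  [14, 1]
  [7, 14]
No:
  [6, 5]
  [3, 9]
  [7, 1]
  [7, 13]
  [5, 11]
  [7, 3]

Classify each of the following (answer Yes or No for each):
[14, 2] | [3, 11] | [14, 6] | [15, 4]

Every 'Yes' example satisfies: max ≥ 14. None of the 'No' examples do.
[14, 2]: max 14, fits → Yes.
[3, 11]: max 11, lacks this property → No.
[14, 6]: max 14, fits → Yes.
[15, 4]: max 15, fits → Yes.

Yes, No, Yes, Yes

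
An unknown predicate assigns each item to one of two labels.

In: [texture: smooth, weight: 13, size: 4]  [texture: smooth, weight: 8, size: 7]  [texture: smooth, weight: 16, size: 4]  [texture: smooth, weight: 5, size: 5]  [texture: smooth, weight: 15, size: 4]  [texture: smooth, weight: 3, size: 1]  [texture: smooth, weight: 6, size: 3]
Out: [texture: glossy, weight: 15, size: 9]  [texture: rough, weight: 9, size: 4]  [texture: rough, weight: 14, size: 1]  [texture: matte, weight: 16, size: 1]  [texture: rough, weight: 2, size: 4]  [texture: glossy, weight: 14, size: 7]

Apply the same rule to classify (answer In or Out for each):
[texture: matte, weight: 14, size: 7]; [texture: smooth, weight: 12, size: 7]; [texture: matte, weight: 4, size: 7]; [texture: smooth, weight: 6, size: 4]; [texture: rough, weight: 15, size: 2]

Out, In, Out, In, Out

All 'In' examples share one property — texture is smooth — and every 'Out' example lacks it.
[texture: matte, weight: 14, size: 7]: Out (texture is matte).
[texture: smooth, weight: 12, size: 7]: In (texture is smooth).
[texture: matte, weight: 4, size: 7]: Out (texture is matte).
[texture: smooth, weight: 6, size: 4]: In (texture is smooth).
[texture: rough, weight: 15, size: 2]: Out (texture is rough).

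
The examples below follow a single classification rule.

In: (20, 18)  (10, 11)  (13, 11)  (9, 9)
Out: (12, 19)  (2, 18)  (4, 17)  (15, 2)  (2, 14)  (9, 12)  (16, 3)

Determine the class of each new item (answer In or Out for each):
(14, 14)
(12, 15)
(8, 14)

In, Out, Out

The simplest hypothesis consistent with all the labels is: |first − second| ≤ 2.
(14, 14): In (|14−14| = 0). (12, 15): Out (|12−15| = 3). (8, 14): Out (|8−14| = 6).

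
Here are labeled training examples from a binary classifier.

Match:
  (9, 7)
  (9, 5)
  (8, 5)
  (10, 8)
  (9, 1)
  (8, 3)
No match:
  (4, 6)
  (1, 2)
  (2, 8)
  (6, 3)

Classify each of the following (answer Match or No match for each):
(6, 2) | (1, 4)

The classifier is using: first ≥ 7.

No match, No match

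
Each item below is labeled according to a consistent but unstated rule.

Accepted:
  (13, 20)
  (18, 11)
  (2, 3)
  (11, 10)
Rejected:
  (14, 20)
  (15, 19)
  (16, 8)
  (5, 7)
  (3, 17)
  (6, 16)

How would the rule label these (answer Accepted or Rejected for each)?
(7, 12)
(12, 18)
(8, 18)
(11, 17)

Comparing the two groups points to one rule — sum is odd.
(7, 12) — 7+12 = 19, hence Accepted.
(12, 18) — 12+18 = 30, hence Rejected.
(8, 18) — 8+18 = 26, hence Rejected.
(11, 17) — 11+17 = 28, hence Rejected.

Accepted, Rejected, Rejected, Rejected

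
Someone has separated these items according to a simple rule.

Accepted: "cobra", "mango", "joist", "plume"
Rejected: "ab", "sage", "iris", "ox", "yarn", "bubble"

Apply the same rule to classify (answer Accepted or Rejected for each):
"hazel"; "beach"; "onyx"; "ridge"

'Accepted' ⟺ odd length.
"hazel" — length 5, hence Accepted. "beach" — length 5, hence Accepted. "onyx" — length 4, hence Rejected. "ridge" — length 5, hence Accepted.

Accepted, Accepted, Rejected, Accepted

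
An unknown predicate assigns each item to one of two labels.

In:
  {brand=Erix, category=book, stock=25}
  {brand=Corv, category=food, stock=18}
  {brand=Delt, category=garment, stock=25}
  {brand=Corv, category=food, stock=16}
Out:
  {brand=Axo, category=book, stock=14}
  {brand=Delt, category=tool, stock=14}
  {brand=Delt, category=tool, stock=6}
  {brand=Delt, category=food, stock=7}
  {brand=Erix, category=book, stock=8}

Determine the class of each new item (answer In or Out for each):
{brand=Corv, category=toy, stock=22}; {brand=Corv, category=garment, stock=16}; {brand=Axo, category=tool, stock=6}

In, In, Out

A rule that fits every label: stock ≥ 16 — true of each 'In' example, false of each 'Out' one.
{brand=Corv, category=toy, stock=22} — stock = 22, hence In. {brand=Corv, category=garment, stock=16} — stock = 16, hence In. {brand=Axo, category=tool, stock=6} — stock = 6, hence Out.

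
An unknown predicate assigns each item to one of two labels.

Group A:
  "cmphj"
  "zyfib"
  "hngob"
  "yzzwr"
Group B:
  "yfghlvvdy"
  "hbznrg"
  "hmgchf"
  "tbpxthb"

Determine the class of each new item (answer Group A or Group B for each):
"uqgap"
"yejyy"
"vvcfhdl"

Every 'Group A' example satisfies: length 5. None of the 'Group B' examples do.
"uqgap": Group A (length 5). "yejyy": Group A (length 5). "vvcfhdl": Group B (length 7).

Group A, Group A, Group B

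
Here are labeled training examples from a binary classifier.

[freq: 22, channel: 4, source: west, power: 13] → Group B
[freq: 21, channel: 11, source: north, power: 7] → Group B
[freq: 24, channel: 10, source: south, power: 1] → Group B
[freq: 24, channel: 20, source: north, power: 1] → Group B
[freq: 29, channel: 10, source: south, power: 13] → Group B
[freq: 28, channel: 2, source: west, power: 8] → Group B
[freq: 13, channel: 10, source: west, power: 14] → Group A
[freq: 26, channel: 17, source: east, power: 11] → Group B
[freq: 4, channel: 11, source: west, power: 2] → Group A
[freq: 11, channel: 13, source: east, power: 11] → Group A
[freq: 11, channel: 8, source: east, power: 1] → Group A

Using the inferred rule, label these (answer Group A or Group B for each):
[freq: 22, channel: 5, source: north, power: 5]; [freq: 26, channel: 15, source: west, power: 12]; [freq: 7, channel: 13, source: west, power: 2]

Group B, Group B, Group A

One predicate separates the groups cleanly: freq ≤ 13.
Group B: [freq: 22, channel: 5, source: north, power: 5], since freq = 22. Group B: [freq: 26, channel: 15, source: west, power: 12], since freq = 26. Group A: [freq: 7, channel: 13, source: west, power: 2], since freq = 7.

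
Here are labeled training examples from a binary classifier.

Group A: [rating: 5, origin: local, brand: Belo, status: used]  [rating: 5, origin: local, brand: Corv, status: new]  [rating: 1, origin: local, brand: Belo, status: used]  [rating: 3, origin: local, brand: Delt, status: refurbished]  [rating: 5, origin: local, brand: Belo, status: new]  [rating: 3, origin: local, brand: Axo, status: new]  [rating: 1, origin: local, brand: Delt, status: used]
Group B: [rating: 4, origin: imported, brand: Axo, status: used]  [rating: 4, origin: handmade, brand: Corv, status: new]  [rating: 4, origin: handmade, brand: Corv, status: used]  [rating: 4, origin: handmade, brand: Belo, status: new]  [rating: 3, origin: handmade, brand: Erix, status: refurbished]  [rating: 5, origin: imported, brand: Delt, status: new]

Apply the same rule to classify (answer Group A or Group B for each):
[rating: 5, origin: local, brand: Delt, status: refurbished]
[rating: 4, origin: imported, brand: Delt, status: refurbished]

Group A, Group B

A rule that fits every label: origin is local — true of each 'Group A' example, false of each 'Group B' one.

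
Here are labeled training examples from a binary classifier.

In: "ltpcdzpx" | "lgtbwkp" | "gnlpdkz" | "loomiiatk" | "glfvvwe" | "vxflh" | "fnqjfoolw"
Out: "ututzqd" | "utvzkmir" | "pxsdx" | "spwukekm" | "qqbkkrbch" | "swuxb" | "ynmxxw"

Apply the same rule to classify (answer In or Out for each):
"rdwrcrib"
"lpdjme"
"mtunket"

Out, In, Out

Rule: contains 'l'. This holds for each 'In' example and fails for each 'Out' one.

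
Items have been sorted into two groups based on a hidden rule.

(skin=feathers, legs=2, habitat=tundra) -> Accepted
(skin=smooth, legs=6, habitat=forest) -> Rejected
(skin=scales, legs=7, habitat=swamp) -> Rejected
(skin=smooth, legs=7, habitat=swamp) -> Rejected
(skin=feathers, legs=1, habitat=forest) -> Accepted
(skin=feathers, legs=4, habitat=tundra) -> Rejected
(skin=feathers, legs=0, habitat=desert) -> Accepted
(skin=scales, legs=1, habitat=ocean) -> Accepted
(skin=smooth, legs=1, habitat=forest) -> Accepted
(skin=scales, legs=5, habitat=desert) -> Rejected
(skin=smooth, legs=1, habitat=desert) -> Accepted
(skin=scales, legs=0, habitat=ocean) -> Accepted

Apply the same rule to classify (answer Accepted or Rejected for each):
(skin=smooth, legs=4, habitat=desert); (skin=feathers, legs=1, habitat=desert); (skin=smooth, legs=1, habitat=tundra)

All 'Accepted' examples share one property — legs ≤ 2 — and every 'Rejected' example lacks it.

Rejected, Accepted, Accepted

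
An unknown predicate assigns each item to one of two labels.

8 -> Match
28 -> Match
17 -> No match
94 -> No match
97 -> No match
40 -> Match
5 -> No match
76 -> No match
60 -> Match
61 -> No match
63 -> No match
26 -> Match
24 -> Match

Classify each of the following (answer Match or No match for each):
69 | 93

The classifier is using: even AND at most 60.
No match: 69, since 69 is odd, 69 > 60. No match: 93, since 93 is odd, 93 > 60.

No match, No match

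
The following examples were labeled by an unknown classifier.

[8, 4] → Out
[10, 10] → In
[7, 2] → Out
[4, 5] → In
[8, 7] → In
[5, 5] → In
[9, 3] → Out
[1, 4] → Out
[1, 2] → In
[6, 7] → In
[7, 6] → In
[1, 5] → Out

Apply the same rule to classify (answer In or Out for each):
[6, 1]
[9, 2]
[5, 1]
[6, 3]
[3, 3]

Out, Out, Out, Out, In

Rule: |first − second| ≤ 1. This holds for each 'In' example and fails for each 'Out' one.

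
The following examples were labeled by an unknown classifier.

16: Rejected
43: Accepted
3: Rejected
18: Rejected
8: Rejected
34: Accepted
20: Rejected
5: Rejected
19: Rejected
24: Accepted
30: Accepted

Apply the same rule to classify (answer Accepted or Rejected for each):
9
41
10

The rule appears to be: at least 24.
9 → 9 < 24 → Rejected. 41 → 41 ≥ 24 → Accepted. 10 → 10 < 24 → Rejected.

Rejected, Accepted, Rejected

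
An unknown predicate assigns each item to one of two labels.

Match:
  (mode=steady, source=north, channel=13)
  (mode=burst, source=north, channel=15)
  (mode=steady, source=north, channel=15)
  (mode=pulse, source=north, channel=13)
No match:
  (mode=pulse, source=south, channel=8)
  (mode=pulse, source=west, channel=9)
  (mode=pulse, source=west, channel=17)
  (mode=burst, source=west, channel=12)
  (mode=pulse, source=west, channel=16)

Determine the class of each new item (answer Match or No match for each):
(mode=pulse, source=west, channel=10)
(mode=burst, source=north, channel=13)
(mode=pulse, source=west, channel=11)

No match, Match, No match

Looking at the examples, the only property every 'Match' case has and every 'No match' case lacks is: source is north.
No match: (mode=pulse, source=west, channel=10), since source is west. Match: (mode=burst, source=north, channel=13), since source is north. No match: (mode=pulse, source=west, channel=11), since source is west.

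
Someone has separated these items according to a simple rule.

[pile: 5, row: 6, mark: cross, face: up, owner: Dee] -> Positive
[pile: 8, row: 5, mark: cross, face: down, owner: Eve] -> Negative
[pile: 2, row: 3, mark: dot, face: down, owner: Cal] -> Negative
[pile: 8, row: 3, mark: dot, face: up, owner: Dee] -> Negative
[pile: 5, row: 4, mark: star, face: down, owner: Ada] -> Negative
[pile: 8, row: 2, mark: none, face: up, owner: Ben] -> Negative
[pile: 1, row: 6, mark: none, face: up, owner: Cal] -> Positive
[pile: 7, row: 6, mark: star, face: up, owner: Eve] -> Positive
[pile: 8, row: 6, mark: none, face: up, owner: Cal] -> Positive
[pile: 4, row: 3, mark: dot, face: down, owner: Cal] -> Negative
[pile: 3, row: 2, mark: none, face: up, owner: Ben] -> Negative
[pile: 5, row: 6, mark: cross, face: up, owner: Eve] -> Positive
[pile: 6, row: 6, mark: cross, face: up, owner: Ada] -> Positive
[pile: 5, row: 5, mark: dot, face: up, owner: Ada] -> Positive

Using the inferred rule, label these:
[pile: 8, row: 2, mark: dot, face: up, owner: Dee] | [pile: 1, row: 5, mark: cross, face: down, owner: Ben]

Negative, Negative

All 'Positive' examples share one property — face is up AND row ≥ 4 — and every 'Negative' example lacks it.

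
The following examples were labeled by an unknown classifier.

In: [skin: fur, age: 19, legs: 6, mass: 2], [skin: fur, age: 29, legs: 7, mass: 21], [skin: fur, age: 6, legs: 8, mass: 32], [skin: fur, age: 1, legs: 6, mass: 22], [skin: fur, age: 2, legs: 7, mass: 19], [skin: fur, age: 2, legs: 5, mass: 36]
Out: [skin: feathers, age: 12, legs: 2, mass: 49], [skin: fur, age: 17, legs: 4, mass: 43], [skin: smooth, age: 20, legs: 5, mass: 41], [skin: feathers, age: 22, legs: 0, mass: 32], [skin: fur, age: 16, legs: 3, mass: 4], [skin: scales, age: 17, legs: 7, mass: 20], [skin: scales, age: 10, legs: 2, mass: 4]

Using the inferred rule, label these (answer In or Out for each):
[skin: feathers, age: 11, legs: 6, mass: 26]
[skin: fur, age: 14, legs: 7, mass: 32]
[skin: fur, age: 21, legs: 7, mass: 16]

The distinguishing property — skin is fur AND legs ≥ 5 — holds for all the 'In' cases and none of the 'Out' cases.
[skin: feathers, age: 11, legs: 6, mass: 26]: Out (skin is feathers, legs = 6). [skin: fur, age: 14, legs: 7, mass: 32]: In (skin is fur, legs = 7). [skin: fur, age: 21, legs: 7, mass: 16]: In (skin is fur, legs = 7).

Out, In, In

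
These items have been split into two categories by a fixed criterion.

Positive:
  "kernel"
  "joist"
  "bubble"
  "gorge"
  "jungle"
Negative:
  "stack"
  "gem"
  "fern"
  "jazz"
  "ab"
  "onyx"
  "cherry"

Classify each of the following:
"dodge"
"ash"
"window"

The common property of the 'Positive' items is: has ≥ 2 vowels. No 'Negative' item has it.
"dodge": 2 vowels — meets the rule, so Positive. "ash": 1 vowel — doesn't match, so Negative. "window": 2 vowels — meets the rule, so Positive.

Positive, Negative, Positive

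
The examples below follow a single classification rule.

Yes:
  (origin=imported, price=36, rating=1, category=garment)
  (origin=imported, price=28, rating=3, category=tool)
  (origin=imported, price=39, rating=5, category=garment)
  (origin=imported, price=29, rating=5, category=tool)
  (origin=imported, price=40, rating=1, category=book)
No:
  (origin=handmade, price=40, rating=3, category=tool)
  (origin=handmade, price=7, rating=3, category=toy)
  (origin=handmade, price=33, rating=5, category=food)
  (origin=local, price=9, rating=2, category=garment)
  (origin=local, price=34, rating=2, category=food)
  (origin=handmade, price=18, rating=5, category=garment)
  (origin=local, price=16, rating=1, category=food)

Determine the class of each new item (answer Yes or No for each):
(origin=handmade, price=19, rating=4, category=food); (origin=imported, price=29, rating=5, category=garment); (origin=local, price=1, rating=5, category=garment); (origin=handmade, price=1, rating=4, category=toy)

No, Yes, No, No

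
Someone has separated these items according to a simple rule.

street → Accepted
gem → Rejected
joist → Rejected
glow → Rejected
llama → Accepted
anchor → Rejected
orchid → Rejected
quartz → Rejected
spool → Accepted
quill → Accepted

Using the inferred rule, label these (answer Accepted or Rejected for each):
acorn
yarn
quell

One predicate separates the groups cleanly: has a double letter.
acorn: Rejected (no doubled letter). yarn: Rejected (no doubled letter). quell: Accepted ('ll' doubled).

Rejected, Rejected, Accepted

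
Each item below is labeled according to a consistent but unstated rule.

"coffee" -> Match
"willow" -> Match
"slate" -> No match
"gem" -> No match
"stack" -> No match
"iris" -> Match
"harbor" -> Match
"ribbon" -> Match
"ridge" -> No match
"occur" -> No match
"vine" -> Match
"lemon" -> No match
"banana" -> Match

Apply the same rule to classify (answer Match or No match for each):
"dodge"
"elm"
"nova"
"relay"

The distinguishing property — even length — holds for all the 'Match' cases and none of the 'No match' cases.

No match, No match, Match, No match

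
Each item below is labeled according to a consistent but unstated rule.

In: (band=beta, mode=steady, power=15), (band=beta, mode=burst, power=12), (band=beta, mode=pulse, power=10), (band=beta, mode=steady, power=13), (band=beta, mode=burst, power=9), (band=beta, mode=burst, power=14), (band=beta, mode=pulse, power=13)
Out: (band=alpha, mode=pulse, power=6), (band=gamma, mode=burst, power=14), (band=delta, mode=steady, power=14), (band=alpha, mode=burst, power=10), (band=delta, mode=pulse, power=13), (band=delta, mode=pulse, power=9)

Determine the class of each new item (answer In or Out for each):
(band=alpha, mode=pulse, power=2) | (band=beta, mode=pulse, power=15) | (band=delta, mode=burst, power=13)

Every 'In' example satisfies: band is beta. None of the 'Out' examples do.

Out, In, Out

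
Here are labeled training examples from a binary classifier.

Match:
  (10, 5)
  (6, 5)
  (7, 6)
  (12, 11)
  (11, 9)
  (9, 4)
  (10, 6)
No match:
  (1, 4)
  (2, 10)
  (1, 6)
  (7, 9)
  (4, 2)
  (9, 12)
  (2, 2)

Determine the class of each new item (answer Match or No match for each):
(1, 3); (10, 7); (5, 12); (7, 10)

No match, Match, No match, No match

Every 'Match' example satisfies: first > second AND sum ≥ 7. None of the 'No match' examples do.
(1, 3): 1 < 3, 1+3 = 4 — lacks this property, so No match. (10, 7): 10 > 7, 10+7 = 17 — satisfies this, so Match. (5, 12): 5 < 12, 5+12 = 17 — lacks this property, so No match. (7, 10): 7 < 10, 7+10 = 17 — lacks this property, so No match.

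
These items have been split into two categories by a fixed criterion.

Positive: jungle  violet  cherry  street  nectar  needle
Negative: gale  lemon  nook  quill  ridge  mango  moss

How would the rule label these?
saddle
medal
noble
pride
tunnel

Positive, Negative, Negative, Negative, Positive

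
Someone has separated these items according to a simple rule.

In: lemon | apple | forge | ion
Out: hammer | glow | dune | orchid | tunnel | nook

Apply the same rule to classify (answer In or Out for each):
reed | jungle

Out, Out

Comparing the two groups points to one rule — odd length.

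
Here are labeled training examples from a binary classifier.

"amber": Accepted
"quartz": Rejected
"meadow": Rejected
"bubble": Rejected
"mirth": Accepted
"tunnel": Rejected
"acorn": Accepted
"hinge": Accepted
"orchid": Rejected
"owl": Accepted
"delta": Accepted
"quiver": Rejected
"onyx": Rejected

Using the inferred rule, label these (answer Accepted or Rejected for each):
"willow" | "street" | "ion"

Rejected, Rejected, Accepted

'Accepted' ⟺ odd length.
Rejected: "willow", since length 6. Rejected: "street", since length 6. Accepted: "ion", since length 3.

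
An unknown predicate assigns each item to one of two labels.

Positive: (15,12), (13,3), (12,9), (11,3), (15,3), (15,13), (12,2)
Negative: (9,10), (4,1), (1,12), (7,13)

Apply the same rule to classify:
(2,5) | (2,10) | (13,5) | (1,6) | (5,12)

Negative, Negative, Positive, Negative, Negative

The classifier is using: first ≥ 10.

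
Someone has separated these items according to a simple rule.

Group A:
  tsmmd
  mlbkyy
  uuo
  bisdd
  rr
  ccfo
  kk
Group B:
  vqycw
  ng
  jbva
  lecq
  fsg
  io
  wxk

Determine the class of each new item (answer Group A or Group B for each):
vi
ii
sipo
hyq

The distinguishing property — has a double letter — holds for all the 'Group A' cases and none of the 'Group B' cases.
Group B: vi, since no doubled letter.
Group A: ii, since 'ii' doubled.
Group B: sipo, since no doubled letter.
Group B: hyq, since no doubled letter.

Group B, Group A, Group B, Group B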